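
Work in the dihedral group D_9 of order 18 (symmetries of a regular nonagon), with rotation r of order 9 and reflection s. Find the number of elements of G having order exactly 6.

0

No element of G has order 6 (even though 6 | 18).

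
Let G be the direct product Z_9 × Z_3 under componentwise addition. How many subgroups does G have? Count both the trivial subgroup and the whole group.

|G| = 27, so by Lagrange every subgroup order divides 27. Divisors: 1, 3, 9, 27.
Subgroups by order — order 1: 1; order 3: 4; order 9: 4; order 27: 1.
Total: 1 + 4 + 4 + 1 = 10.

10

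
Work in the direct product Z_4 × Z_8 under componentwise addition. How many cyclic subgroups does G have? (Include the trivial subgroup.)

A cyclic subgroup of order d is generated by each of its φ(d) elements of order d, so the cyclic subgroups of order d number (#elements of order d)/φ(d).
Cyclic subgroups by order — order 1: 1; order 2: 3; order 4: 6; order 8: 4.
Total: 14.

14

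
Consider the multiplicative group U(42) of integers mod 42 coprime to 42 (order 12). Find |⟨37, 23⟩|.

|⟨37⟩| = 3 and |⟨23⟩| = 6, so |H| is a multiple of lcm(3, 6) = 6 and divides |G| = 12.
Closing under the operation: H = {1, 11, 23, 25, 29, 37}, so |H| = 6.

6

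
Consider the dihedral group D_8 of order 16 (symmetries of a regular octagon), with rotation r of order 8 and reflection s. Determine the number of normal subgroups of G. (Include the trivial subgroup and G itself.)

G has 19 subgroups. Checking conjugation-invariance by order — order 1: 1/1 normal; order 2: 1/9 normal; order 4: 1/5 normal; order 8: 3/3 normal; order 16: 1/1 normal.
Total normal subgroups: 7.

7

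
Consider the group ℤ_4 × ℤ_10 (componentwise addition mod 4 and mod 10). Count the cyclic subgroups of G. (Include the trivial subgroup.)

12

Group the elements of G by the cyclic subgroup they generate; each cyclic subgroup of order d accounts for φ(d) elements.
Cyclic subgroups by order — order 1: 1; order 2: 3; order 4: 2; order 5: 1; order 10: 3; order 20: 2.
Total: 12.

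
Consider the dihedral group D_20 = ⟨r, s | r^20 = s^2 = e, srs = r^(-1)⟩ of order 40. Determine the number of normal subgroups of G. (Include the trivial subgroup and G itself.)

G has 48 subgroups. Checking conjugation-invariance by order — order 1: 1/1 normal; order 2: 1/21 normal; order 4: 1/11 normal; order 5: 1/1 normal; order 8: 0/5 normal; order 10: 1/5 normal; order 20: 3/3 normal; order 40: 1/1 normal.
Total normal subgroups: 9.

9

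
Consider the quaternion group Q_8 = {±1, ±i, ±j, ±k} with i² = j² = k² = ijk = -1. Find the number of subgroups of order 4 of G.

3

|G| = 8 and 4 | 8, so subgroups of order 4 are possible by Lagrange.
The subgroups of order 4 are: {1, -1, i, -i}; {1, -1, j, -j}; {1, -1, k, -k}.
So G has 3 subgroups of order 4.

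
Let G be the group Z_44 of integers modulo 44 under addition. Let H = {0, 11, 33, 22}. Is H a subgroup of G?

|H| = 4 divides |G| = 44, consistent with Lagrange.
H contains the identity, every element's inverse is in H, and H is closed under +: it is a subgroup.
In fact H = ⟨33⟩.

Yes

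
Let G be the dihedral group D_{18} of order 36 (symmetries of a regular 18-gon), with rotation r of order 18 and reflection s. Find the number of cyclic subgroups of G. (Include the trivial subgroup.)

24

A cyclic subgroup of order d is generated by each of its φ(d) elements of order d, so the cyclic subgroups of order d number (#elements of order d)/φ(d).
Cyclic subgroups by order — order 1: 1; order 2: 19; order 3: 1; order 6: 1; order 9: 1; order 18: 1.
Total: 24.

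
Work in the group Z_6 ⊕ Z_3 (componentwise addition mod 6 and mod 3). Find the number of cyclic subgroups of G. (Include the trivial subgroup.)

10

Group the elements of G by the cyclic subgroup they generate; each cyclic subgroup of order d accounts for φ(d) elements.
Cyclic subgroups by order — order 1: 1; order 2: 1; order 3: 4; order 6: 4.
Total: 10.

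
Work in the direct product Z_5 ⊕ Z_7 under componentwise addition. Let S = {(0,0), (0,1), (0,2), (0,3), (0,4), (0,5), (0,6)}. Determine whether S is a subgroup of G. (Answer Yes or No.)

Yes

|S| = 7 divides |G| = 35, consistent with Lagrange.
S contains the identity, every element's inverse is in S, and S is closed under +: it is a subgroup.
In fact S = ⟨(0,1)⟩.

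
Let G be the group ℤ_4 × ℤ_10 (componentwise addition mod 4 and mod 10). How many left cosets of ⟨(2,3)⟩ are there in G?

4

|⟨(2,3)⟩| = 10 and |G| = 40.
By Lagrange, [G : H] = |G|/|H| = 40/10 = 4.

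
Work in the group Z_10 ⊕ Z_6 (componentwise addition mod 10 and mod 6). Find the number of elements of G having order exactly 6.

6

An element (a,b) has order lcm(ord(a), ord(b)); count pairs with lcm equal to 6.
Enumerating gives 6 such elements.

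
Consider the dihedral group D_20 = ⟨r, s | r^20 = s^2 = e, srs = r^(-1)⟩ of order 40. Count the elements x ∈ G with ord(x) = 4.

The elements of order 4 are: r^5, r^15.
That's 2.

2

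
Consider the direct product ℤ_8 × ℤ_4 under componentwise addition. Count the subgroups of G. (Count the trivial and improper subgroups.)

22

|G| = 32, so by Lagrange every subgroup order divides 32. Divisors: 1, 2, 4, 8, 16, 32.
Subgroups by order — order 1: 1; order 2: 3; order 4: 7; order 8: 7; order 16: 3; order 32: 1.
Total: 1 + 3 + 7 + 7 + 3 + 1 = 22.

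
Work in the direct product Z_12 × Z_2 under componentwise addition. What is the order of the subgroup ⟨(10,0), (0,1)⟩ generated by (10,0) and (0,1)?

12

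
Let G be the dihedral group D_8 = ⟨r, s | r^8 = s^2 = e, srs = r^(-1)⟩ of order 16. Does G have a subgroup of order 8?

8 | 16. A subgroup of order 8 is {e, r, r^2, r^3, r^4, r^5, r^6, r^7}.

Yes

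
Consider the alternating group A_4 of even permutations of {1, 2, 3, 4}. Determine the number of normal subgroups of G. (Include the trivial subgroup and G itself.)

G has 10 subgroups. Checking conjugation-invariance by order — order 1: 1/1 normal; order 2: 0/3 normal; order 3: 0/4 normal; order 4: 1/1 normal; order 12: 1/1 normal.
Total normal subgroups: 3.

3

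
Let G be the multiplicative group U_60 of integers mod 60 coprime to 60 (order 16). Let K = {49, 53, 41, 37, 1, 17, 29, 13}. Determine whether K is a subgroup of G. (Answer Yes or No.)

Yes

|K| = 8 divides |G| = 16, consistent with Lagrange.
K contains the identity, every element's inverse is in K, and K is closed under ·: it is a subgroup.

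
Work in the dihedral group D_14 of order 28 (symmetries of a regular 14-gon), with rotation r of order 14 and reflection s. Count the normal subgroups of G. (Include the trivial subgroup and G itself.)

7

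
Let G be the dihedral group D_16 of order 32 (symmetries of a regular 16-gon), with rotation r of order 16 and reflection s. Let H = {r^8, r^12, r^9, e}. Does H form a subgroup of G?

r^9 ∈ H but its inverse r^7 ∉ H, so H is not a subgroup.

No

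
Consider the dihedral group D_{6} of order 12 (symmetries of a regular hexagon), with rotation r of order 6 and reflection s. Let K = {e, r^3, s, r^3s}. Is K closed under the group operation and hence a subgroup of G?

|K| = 4 divides |G| = 12, consistent with Lagrange.
K contains the identity, every element's inverse is in K, and K is closed under ·: it is a subgroup.

Yes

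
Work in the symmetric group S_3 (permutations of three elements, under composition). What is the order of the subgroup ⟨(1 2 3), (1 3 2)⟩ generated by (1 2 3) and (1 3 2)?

3

|⟨(1 2 3)⟩| = 3 and |⟨(1 3 2)⟩| = 3, so |H| is a multiple of lcm(3, 3) = 3 and divides |G| = 6.
Closing under the operation: H = {e, (1 2 3), (1 3 2)}, so |H| = 3.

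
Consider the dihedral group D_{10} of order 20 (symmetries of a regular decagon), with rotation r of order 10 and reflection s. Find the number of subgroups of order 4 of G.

5

|G| = 20 and 4 | 20, so subgroups of order 4 are possible by Lagrange.
The subgroups of order 4 are: {e, r^5, r^2s, r^7s}; {e, r^5, r^3s, r^8s}; {e, r^5, r^4s, r^9s}; {e, r^5, s, r^5s}; … (5 in all).
So G has 5 subgroups of order 4.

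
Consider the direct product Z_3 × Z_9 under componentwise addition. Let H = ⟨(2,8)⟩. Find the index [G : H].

|⟨(2,8)⟩| = 9 and |G| = 27.
By Lagrange, [G : H] = |G|/|H| = 27/9 = 3.

3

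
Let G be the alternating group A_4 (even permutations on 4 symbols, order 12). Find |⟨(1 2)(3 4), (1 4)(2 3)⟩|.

4

|⟨(1 2)(3 4)⟩| = 2 and |⟨(1 4)(2 3)⟩| = 2, so |H| is a multiple of lcm(2, 2) = 2 and divides |G| = 12.
Closing under the operation: H = {e, (1 2)(3 4), (1 3)(2 4), (1 4)(2 3)}, so |H| = 4.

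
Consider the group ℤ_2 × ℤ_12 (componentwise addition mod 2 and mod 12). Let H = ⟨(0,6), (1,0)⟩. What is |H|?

|⟨(0,6)⟩| = 2 and |⟨(1,0)⟩| = 2, so |H| is a multiple of lcm(2, 2) = 2 and divides |G| = 24.
Closing under the operation: H = {(0,0), (0,6), (1,0), (1,6)}, so |H| = 4.

4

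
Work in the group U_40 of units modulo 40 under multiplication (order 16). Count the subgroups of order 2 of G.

|G| = 16 and 2 | 16, so subgroups of order 2 are possible by Lagrange.
The subgroups of order 2 are: {1, 11}; {1, 19}; {1, 21}; {1, 29}; … (7 in all).
So G has 7 subgroups of order 2.

7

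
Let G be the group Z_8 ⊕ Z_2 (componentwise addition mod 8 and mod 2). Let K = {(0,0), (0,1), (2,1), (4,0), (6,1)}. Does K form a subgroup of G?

No

|K| = 5 does not divide |G| = 16, so by Lagrange K is not a subgroup.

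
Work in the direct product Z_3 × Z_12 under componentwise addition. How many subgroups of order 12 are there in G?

|G| = 36 and 12 | 36, so subgroups of order 12 are possible by Lagrange.
The subgroups of order 12 are: {(0,0), (0,1), (0,2), (0,3), (0,4), (0,5), (0,6), (0,7), (0,8), (0,9), (0,10), (0,11)}; {(0,0), (0,3), (0,6), (0,9), (1,0), (1,3), (1,6), (1,9), (2,0), (2,3), (2,6), (2,9)}; {(0,0), (0,3), (0,6), (0,9), (1,1), (1,4), (1,7), (1,10), (2,2), (2,5), (2,8), (2,11)}; {(0,0), (0,3), (0,6), (0,9), (1,2), (1,5), (1,8), (1,11), (2,1), (2,4), (2,7), (2,10)}.
So G has 4 subgroups of order 12.

4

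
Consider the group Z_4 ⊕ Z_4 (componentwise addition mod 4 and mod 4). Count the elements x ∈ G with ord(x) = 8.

0

An element (a,b) has order lcm(ord(a), ord(b)); count pairs with lcm equal to 8.
Enumerating gives 0 such elements.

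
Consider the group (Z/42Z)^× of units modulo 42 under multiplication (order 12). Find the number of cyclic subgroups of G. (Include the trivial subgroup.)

8

A cyclic subgroup of order d is generated by each of its φ(d) elements of order d, so the cyclic subgroups of order d number (#elements of order d)/φ(d).
Cyclic subgroups by order — order 1: 1; order 2: 3; order 3: 1; order 6: 3.
Total: 8.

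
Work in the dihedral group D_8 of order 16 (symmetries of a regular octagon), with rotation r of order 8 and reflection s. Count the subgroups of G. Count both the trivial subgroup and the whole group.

|G| = 16, so by Lagrange every subgroup order divides 16. Divisors: 1, 2, 4, 8, 16.
Subgroups by order — order 1: 1; order 2: 9; order 4: 5; order 8: 3; order 16: 1.
Total: 1 + 9 + 5 + 3 + 1 = 19.

19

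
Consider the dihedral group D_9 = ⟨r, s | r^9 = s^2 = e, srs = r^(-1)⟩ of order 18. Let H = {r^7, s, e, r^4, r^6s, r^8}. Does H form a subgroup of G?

No

r^4 ∈ H but its inverse r^5 ∉ H, so H is not a subgroup.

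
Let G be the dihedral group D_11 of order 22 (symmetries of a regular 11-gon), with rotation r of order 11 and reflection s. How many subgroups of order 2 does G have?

11

|G| = 22 and 2 | 22, so subgroups of order 2 are possible by Lagrange.
The subgroups of order 2 are: {e, r^10s}; {e, r^2s}; {e, r^3s}; {e, r^4s}; … (11 in all).
So G has 11 subgroups of order 2.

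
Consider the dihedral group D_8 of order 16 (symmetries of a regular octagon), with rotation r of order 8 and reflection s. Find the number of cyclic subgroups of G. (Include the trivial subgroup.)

Group the elements of G by the cyclic subgroup they generate; each cyclic subgroup of order d accounts for φ(d) elements.
Cyclic subgroups by order — order 1: 1; order 2: 9; order 4: 1; order 8: 1.
Total: 12.

12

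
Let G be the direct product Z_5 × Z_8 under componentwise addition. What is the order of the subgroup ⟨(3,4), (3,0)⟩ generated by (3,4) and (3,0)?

10

|⟨(3,4)⟩| = 10 and |⟨(3,0)⟩| = 5, so |H| is a multiple of lcm(10, 5) = 10 and divides |G| = 40.
Closing under the operation: H = {(0,0), (0,4), (1,0), (1,4), (2,0), (2,4), (3,0), (3,4), (4,0), (4,4)}, so |H| = 10.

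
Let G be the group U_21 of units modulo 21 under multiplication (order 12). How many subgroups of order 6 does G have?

|G| = 12 and 6 | 12, so subgroups of order 6 are possible by Lagrange.
The subgroups of order 6 are: {1, 4, 10, 13, 16, 19}; {1, 2, 4, 8, 11, 16}; {1, 4, 5, 16, 17, 20}.
So G has 3 subgroups of order 6.

3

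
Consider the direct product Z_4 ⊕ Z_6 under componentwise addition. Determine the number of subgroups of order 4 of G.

|G| = 24 and 4 | 24, so subgroups of order 4 are possible by Lagrange.
The subgroups of order 4 are: {(0,0), (0,3), (2,0), (2,3)}; {(0,0), (1,0), (2,0), (3,0)}; {(0,0), (1,3), (2,0), (3,3)}.
So G has 3 subgroups of order 4.

3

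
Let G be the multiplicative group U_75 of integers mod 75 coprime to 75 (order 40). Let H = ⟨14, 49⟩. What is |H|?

20

|⟨14⟩| = 10 and |⟨49⟩| = 2, so |H| is a multiple of lcm(10, 2) = 10 and divides |G| = 40.
Closing under the operation: H = {1, 4, 11, 14, 16, 19, 26, 29, 31, 34, 41, 44, 46, 49, 56, 59, 61, 64, 71, 74}, so |H| = 20.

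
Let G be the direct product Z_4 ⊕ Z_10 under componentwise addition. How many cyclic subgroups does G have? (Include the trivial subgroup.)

Each element a generates a cyclic subgroup ⟨a⟩; distinct elements may generate the same one (a cyclic group of order d has φ(d) generators).
Cyclic subgroups by order — order 1: 1; order 2: 3; order 4: 2; order 5: 1; order 10: 3; order 20: 2.
Total: 12.

12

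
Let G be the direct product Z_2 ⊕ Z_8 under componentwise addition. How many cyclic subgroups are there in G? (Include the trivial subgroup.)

Group the elements of G by the cyclic subgroup they generate; each cyclic subgroup of order d accounts for φ(d) elements.
Cyclic subgroups by order — order 1: 1; order 2: 3; order 4: 2; order 8: 2.
Total: 8.

8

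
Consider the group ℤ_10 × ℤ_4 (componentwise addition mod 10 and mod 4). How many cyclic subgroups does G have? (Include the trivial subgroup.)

A cyclic subgroup of order d is generated by each of its φ(d) elements of order d, so the cyclic subgroups of order d number (#elements of order d)/φ(d).
Cyclic subgroups by order — order 1: 1; order 2: 3; order 4: 2; order 5: 1; order 10: 3; order 20: 2.
Total: 12.

12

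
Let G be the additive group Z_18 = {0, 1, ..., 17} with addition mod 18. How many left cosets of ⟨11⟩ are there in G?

1

|⟨11⟩| = 18 and |G| = 18.
By Lagrange, [G : H] = |G|/|H| = 18/18 = 1.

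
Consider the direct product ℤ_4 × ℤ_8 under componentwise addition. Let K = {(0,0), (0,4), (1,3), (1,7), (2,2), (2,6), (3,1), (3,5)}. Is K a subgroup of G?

Yes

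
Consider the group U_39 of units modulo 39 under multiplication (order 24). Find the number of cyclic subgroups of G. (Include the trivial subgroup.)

12

Group the elements of G by the cyclic subgroup they generate; each cyclic subgroup of order d accounts for φ(d) elements.
Cyclic subgroups by order — order 1: 1; order 2: 3; order 3: 1; order 4: 2; order 6: 3; order 12: 2.
Total: 12.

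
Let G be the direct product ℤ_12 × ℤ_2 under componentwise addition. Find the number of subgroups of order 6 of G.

3

|G| = 24 and 6 | 24, so subgroups of order 6 are possible by Lagrange.
The subgroups of order 6 are: {(0,0), (0,1), (4,0), (4,1), (8,0), (8,1)}; {(0,0), (2,0), (4,0), (6,0), (8,0), (10,0)}; {(0,0), (2,1), (4,0), (6,1), (8,0), (10,1)}.
So G has 3 subgroups of order 6.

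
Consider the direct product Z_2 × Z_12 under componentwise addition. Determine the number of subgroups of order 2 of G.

|G| = 24 and 2 | 24, so subgroups of order 2 are possible by Lagrange.
The subgroups of order 2 are: {(0,0), (0,6)}; {(0,0), (1,0)}; {(0,0), (1,6)}.
So G has 3 subgroups of order 2.

3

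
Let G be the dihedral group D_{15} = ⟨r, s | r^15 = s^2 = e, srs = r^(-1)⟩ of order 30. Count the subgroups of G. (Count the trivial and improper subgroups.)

28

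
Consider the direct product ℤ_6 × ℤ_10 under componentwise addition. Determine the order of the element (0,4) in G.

The order of (0,4) in Z_6 × Z_10 is lcm(ord(0) in Z_6, ord(4) in Z_10).
ord(0) = 1 and ord(4) = 5, so |⟨(0,4)⟩| = lcm(1, 5) = 5.

5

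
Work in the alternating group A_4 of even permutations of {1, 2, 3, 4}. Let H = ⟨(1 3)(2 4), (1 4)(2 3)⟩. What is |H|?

4

|⟨(1 3)(2 4)⟩| = 2 and |⟨(1 4)(2 3)⟩| = 2, so |H| is a multiple of lcm(2, 2) = 2 and divides |G| = 12.
Closing under the operation: H = {e, (1 2)(3 4), (1 3)(2 4), (1 4)(2 3)}, so |H| = 4.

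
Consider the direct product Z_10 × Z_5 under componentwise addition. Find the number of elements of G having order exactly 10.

24

An element (a,b) has order lcm(ord(a), ord(b)); count pairs with lcm equal to 10.
Enumerating gives 24 such elements.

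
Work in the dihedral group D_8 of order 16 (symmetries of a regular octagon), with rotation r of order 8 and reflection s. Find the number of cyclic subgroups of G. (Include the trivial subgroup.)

12

Group the elements of G by the cyclic subgroup they generate; each cyclic subgroup of order d accounts for φ(d) elements.
Cyclic subgroups by order — order 1: 1; order 2: 9; order 4: 1; order 8: 1.
Total: 12.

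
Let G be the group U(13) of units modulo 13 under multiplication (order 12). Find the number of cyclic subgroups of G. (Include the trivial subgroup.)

Group the elements of G by the cyclic subgroup they generate; each cyclic subgroup of order d accounts for φ(d) elements.
Cyclic subgroups by order — order 1: 1; order 2: 1; order 3: 1; order 4: 1; order 6: 1; order 12: 1.
Total: 6.

6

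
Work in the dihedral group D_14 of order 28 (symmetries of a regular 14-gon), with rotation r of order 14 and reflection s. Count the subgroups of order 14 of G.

|G| = 28 and 14 | 28, so subgroups of order 14 are possible by Lagrange.
The subgroups of order 14 are: {e, r, r^2, r^3, r^4, r^5, r^6, r^7, r^8, r^9, r^10, r^11, r^12, r^13}; {e, r^2, r^4, r^6, r^8, r^10, r^12, s, r^2s, r^4s, r^6s, r^8s, r^10s, r^12s}; {e, r^2, r^4, r^6, r^8, r^10, r^12, rs, r^3s, r^5s, r^7s, r^9s, r^11s, r^13s}.
So G has 3 subgroups of order 14.

3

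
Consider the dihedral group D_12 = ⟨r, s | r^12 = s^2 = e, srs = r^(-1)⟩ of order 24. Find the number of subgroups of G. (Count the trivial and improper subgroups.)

34

|G| = 24, so by Lagrange every subgroup order divides 24. Divisors: 1, 2, 3, 4, 6, 8, 12, 24.
Subgroups by order — order 1: 1; order 2: 13; order 3: 1; order 4: 7; order 6: 5; order 8: 3; order 12: 3; order 24: 1.
Total: 1 + 13 + 1 + 7 + 5 + 3 + 3 + 1 = 34.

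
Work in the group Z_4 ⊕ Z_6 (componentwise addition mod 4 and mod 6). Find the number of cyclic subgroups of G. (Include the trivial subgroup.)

12

Group the elements of G by the cyclic subgroup they generate; each cyclic subgroup of order d accounts for φ(d) elements.
Cyclic subgroups by order — order 1: 1; order 2: 3; order 3: 1; order 4: 2; order 6: 3; order 12: 2.
Total: 12.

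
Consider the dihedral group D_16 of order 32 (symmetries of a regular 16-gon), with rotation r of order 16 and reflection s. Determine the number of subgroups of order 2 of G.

|G| = 32 and 2 | 32, so subgroups of order 2 are possible by Lagrange.
The subgroups of order 2 are: {e, r^10s}; {e, r^11s}; {e, r^12s}; {e, r^13s}; … (17 in all).
So G has 17 subgroups of order 2.

17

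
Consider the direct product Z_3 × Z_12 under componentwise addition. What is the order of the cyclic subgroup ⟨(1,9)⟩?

12

The order of (1,9) in Z_3 × Z_12 is lcm(ord(1) in Z_3, ord(9) in Z_12).
ord(1) = 3 and ord(9) = 4, so |⟨(1,9)⟩| = lcm(3, 4) = 12.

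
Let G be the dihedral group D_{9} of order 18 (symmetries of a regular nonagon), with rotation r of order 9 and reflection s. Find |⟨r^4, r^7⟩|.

9

|⟨r^4⟩| = 9 and |⟨r^7⟩| = 9, so |H| is a multiple of lcm(9, 9) = 9 and divides |G| = 18.
Closing under the operation: H = {e, r, r^2, r^3, r^4, r^5, r^6, r^7, r^8}, so |H| = 9.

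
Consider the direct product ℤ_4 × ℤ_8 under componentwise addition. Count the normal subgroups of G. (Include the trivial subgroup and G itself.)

G is abelian, so every subgroup is normal.
G has 22 subgroups in total, hence 22 normal subgroups.

22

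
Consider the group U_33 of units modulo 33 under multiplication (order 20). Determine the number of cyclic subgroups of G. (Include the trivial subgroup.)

8

Each element a generates a cyclic subgroup ⟨a⟩; distinct elements may generate the same one (a cyclic group of order d has φ(d) generators).
Cyclic subgroups by order — order 1: 1; order 2: 3; order 5: 1; order 10: 3.
Total: 8.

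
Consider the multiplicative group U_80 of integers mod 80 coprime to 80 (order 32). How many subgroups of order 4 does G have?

19

|G| = 32 and 4 | 32, so subgroups of order 4 are possible by Lagrange.
The subgroups of order 4 are: {1, 11, 41, 51}; {1, 9, 13, 37}; {1, 17, 33, 49}; {1, 19, 41, 59}; … (19 in all).
So G has 19 subgroups of order 4.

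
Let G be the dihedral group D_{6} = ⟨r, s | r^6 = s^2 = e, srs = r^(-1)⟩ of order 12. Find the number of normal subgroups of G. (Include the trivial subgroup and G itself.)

G has 16 subgroups. Checking conjugation-invariance by order — order 1: 1/1 normal; order 2: 1/7 normal; order 3: 1/1 normal; order 4: 0/3 normal; order 6: 3/3 normal; order 12: 1/1 normal.
Total normal subgroups: 7.

7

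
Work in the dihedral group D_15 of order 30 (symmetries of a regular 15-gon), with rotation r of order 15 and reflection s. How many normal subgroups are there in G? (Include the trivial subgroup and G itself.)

5

G has 28 subgroups. Checking conjugation-invariance by order — order 1: 1/1 normal; order 2: 0/15 normal; order 3: 1/1 normal; order 5: 1/1 normal; order 6: 0/5 normal; order 10: 0/3 normal; order 15: 1/1 normal; order 30: 1/1 normal.
Total normal subgroups: 5.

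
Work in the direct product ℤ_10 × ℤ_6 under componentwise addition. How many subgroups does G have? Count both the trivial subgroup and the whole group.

20

|G| = 60, so by Lagrange every subgroup order divides 60. Divisors: 1, 2, 3, 4, 5, 6, 10, 12, 15, 20, 30, 60.
Subgroups by order — order 1: 1; order 2: 3; order 3: 1; order 4: 1; order 5: 1; order 6: 3; order 10: 3; order 12: 1; order 15: 1; order 20: 1; order 30: 3; order 60: 1.
Total: 1 + 3 + 1 + 1 + 1 + 3 + 3 + 1 + 1 + 1 + 3 + 1 = 20.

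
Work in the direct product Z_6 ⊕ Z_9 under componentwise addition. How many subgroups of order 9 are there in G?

|G| = 54 and 9 | 54, so subgroups of order 9 are possible by Lagrange.
The subgroups of order 9 are: {(0,0), (0,1), (0,2), (0,3), (0,4), (0,5), (0,6), (0,7), (0,8)}; {(0,0), (0,3), (0,6), (2,0), (2,3), (2,6), (4,0), (4,3), (4,6)}; {(0,0), (0,3), (0,6), (2,1), (2,4), (2,7), (4,2), (4,5), (4,8)}; {(0,0), (0,3), (0,6), (2,2), (2,5), (2,8), (4,1), (4,4), (4,7)}.
So G has 4 subgroups of order 9.

4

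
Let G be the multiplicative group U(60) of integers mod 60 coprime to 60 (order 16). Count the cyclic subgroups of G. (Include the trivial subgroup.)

Group the elements of G by the cyclic subgroup they generate; each cyclic subgroup of order d accounts for φ(d) elements.
Cyclic subgroups by order — order 1: 1; order 2: 7; order 4: 4.
Total: 12.

12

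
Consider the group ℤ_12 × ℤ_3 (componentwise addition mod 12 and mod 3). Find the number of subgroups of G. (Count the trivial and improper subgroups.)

18

|G| = 36, so by Lagrange every subgroup order divides 36. Divisors: 1, 2, 3, 4, 6, 9, 12, 18, 36.
Subgroups by order — order 1: 1; order 2: 1; order 3: 4; order 4: 1; order 6: 4; order 9: 1; order 12: 4; order 18: 1; order 36: 1.
Total: 1 + 1 + 4 + 1 + 4 + 1 + 4 + 1 + 1 = 18.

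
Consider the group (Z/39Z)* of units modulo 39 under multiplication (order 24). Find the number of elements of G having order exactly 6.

6

The elements of order 6 are: 4, 10, 17, 23, 29, 35.
That's 6.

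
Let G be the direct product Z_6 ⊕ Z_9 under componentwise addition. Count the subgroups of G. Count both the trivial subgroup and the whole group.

|G| = 54, so by Lagrange every subgroup order divides 54. Divisors: 1, 2, 3, 6, 9, 18, 27, 54.
Subgroups by order — order 1: 1; order 2: 1; order 3: 4; order 6: 4; order 9: 4; order 18: 4; order 27: 1; order 54: 1.
Total: 1 + 1 + 4 + 4 + 4 + 4 + 1 + 1 = 20.

20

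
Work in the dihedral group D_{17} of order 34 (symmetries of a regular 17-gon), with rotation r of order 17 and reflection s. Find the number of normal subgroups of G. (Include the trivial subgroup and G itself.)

G has 20 subgroups. Checking conjugation-invariance by order — order 1: 1/1 normal; order 2: 0/17 normal; order 17: 1/1 normal; order 34: 1/1 normal.
Total normal subgroups: 3.

3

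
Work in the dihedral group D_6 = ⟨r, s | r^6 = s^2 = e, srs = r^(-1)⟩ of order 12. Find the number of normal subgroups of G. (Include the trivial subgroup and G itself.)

7

G has 16 subgroups. Checking conjugation-invariance by order — order 1: 1/1 normal; order 2: 1/7 normal; order 3: 1/1 normal; order 4: 0/3 normal; order 6: 3/3 normal; order 12: 1/1 normal.
Total normal subgroups: 7.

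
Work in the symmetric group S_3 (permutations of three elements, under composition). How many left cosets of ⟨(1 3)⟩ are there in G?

3

|⟨(1 3)⟩| = 2 and |G| = 6.
By Lagrange, [G : H] = |G|/|H| = 6/2 = 3.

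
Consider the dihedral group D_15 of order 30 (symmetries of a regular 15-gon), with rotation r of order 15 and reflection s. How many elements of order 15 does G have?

8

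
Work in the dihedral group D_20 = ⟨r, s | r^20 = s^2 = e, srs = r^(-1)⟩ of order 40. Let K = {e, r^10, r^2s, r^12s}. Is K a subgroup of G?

Yes

|K| = 4 divides |G| = 40, consistent with Lagrange.
K contains the identity, every element's inverse is in K, and K is closed under ·: it is a subgroup.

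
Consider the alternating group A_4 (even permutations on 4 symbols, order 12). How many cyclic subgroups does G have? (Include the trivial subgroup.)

8

Group the elements of G by the cyclic subgroup they generate; each cyclic subgroup of order d accounts for φ(d) elements.
Cyclic subgroups by order — order 1: 1; order 2: 3; order 3: 4.
Total: 8.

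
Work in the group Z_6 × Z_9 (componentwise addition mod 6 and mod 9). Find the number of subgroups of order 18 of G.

4

|G| = 54 and 18 | 54, so subgroups of order 18 are possible by Lagrange.
The subgroups of order 18 are: {(0,0), (0,1), (0,2), (0,3), (0,4), (0,5), (0,6), (0,7), (0,8), (3,0), (3,1), (3,2), (3,3), (3,4), (3,5), (3,6), (3,7), (3,8)}; {(0,0), (0,3), (0,6), (1,0), (1,3), (1,6), (2,0), (2,3), (2,6), (3,0), (3,3), (3,6), (4,0), (4,3), (4,6), (5,0), (5,3), (5,6)}; {(0,0), (0,3), (0,6), (1,1), (1,4), (1,7), (2,2), (2,5), (2,8), (3,0), (3,3), (3,6), (4,1), (4,4), (4,7), (5,2), (5,5), (5,8)}; {(0,0), (0,3), (0,6), (1,2), (1,5), (1,8), (2,1), (2,4), (2,7), (3,0), (3,3), (3,6), (4,2), (4,5), (4,8), (5,1), (5,4), (5,7)}.
So G has 4 subgroups of order 18.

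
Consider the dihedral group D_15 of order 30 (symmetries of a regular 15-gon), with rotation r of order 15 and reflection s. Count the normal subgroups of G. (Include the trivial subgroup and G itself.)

5

G has 28 subgroups. Checking conjugation-invariance by order — order 1: 1/1 normal; order 2: 0/15 normal; order 3: 1/1 normal; order 5: 1/1 normal; order 6: 0/5 normal; order 10: 0/3 normal; order 15: 1/1 normal; order 30: 1/1 normal.
Total normal subgroups: 5.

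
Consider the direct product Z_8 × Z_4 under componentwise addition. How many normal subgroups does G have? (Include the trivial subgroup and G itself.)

G is abelian, so every subgroup is normal.
G has 22 subgroups in total, hence 22 normal subgroups.

22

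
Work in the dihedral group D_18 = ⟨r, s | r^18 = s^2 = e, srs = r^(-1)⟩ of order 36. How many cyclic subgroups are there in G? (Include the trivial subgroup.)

Each element a generates a cyclic subgroup ⟨a⟩; distinct elements may generate the same one (a cyclic group of order d has φ(d) generators).
Cyclic subgroups by order — order 1: 1; order 2: 19; order 3: 1; order 6: 1; order 9: 1; order 18: 1.
Total: 24.

24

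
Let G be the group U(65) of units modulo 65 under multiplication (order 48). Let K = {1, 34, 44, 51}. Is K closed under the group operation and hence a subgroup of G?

Yes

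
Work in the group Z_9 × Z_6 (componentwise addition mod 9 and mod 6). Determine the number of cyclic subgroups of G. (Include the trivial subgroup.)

Each element a generates a cyclic subgroup ⟨a⟩; distinct elements may generate the same one (a cyclic group of order d has φ(d) generators).
Cyclic subgroups by order — order 1: 1; order 2: 1; order 3: 4; order 6: 4; order 9: 3; order 18: 3.
Total: 16.

16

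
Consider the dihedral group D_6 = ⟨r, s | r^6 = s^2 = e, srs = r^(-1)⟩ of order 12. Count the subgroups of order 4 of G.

|G| = 12 and 4 | 12, so subgroups of order 4 are possible by Lagrange.
The subgroups of order 4 are: {e, r^3, r^2s, r^5s}; {e, r^3, s, r^3s}; {e, r^3, rs, r^4s}.
So G has 3 subgroups of order 4.

3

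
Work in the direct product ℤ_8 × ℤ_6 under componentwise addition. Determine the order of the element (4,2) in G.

6

The order of (4,2) in Z_8 × Z_6 is lcm(ord(4) in Z_8, ord(2) in Z_6).
ord(4) = 2 and ord(2) = 3, so |⟨(4,2)⟩| = lcm(2, 3) = 6.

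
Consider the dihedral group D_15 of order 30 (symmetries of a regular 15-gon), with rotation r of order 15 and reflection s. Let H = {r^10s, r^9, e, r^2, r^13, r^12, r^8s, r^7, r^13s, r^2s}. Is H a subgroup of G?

No

r^9 ∈ H but its inverse r^6 ∉ H, so H is not a subgroup.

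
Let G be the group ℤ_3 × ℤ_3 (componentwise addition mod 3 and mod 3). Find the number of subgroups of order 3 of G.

4

|G| = 9 and 3 | 9, so subgroups of order 3 are possible by Lagrange.
The subgroups of order 3 are: {(0,0), (0,1), (0,2)}; {(0,0), (1,0), (2,0)}; {(0,0), (1,1), (2,2)}; {(0,0), (1,2), (2,1)}.
So G has 4 subgroups of order 3.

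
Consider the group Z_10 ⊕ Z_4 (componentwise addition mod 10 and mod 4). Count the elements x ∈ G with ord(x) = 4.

An element (a,b) has order lcm(ord(a), ord(b)); count pairs with lcm equal to 4.
Enumerating gives 4 such elements.

4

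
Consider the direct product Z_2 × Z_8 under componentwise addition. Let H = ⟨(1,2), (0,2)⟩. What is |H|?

|⟨(1,2)⟩| = 4 and |⟨(0,2)⟩| = 4, so |H| is a multiple of lcm(4, 4) = 4 and divides |G| = 16.
Closing under the operation: H = {(0,0), (0,2), (0,4), (0,6), (1,0), (1,2), (1,4), (1,6)}, so |H| = 8.

8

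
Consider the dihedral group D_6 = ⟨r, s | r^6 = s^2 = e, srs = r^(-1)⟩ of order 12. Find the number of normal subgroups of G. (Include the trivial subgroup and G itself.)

G has 16 subgroups. Checking conjugation-invariance by order — order 1: 1/1 normal; order 2: 1/7 normal; order 3: 1/1 normal; order 4: 0/3 normal; order 6: 3/3 normal; order 12: 1/1 normal.
Total normal subgroups: 7.

7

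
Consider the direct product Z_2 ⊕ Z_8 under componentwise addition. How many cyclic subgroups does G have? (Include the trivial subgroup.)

Group the elements of G by the cyclic subgroup they generate; each cyclic subgroup of order d accounts for φ(d) elements.
Cyclic subgroups by order — order 1: 1; order 2: 3; order 4: 2; order 8: 2.
Total: 8.

8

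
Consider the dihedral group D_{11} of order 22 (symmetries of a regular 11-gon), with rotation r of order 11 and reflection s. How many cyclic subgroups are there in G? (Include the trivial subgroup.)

13

Group the elements of G by the cyclic subgroup they generate; each cyclic subgroup of order d accounts for φ(d) elements.
Cyclic subgroups by order — order 1: 1; order 2: 11; order 11: 1.
Total: 13.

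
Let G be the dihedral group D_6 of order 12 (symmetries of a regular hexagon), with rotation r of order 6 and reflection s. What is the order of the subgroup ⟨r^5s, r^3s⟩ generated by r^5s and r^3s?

6

|⟨r^5s⟩| = 2 and |⟨r^3s⟩| = 2, so |H| is a multiple of lcm(2, 2) = 2 and divides |G| = 12.
Closing under the operation: H = {e, r^2, r^4, rs, r^3s, r^5s}, so |H| = 6.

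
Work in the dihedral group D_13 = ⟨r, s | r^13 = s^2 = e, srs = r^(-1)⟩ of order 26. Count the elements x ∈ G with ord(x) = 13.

12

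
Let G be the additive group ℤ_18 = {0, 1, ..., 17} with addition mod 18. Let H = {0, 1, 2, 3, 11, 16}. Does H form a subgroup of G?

No

1 ∈ H but its inverse 17 ∉ H, so H is not a subgroup.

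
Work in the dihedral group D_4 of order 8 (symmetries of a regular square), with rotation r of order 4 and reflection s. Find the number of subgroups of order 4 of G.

|G| = 8 and 4 | 8, so subgroups of order 4 are possible by Lagrange.
The subgroups of order 4 are: {e, r, r^2, r^3}; {e, r^2, s, r^2s}; {e, r^2, rs, r^3s}.
So G has 3 subgroups of order 4.

3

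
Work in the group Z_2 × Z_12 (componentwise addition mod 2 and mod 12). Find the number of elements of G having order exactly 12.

An element (a,b) has order lcm(ord(a), ord(b)); count pairs with lcm equal to 12.
Enumerating gives 8 such elements.

8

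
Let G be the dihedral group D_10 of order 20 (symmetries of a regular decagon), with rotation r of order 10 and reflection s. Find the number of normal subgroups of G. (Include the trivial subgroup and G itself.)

G has 22 subgroups. Checking conjugation-invariance by order — order 1: 1/1 normal; order 2: 1/11 normal; order 4: 0/5 normal; order 5: 1/1 normal; order 10: 3/3 normal; order 20: 1/1 normal.
Total normal subgroups: 7.

7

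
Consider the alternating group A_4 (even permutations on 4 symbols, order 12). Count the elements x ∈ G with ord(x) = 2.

3

The elements of order 2 are: (1 2)(3 4), (1 3)(2 4), (1 4)(2 3).
That's 3.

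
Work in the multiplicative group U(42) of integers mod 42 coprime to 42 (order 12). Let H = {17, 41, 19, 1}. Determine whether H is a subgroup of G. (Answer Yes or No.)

17 ∈ H but its inverse 5 ∉ H, so H is not a subgroup.

No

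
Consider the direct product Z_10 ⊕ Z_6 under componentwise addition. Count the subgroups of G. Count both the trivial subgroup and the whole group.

|G| = 60, so by Lagrange every subgroup order divides 60. Divisors: 1, 2, 3, 4, 5, 6, 10, 12, 15, 20, 30, 60.
Subgroups by order — order 1: 1; order 2: 3; order 3: 1; order 4: 1; order 5: 1; order 6: 3; order 10: 3; order 12: 1; order 15: 1; order 20: 1; order 30: 3; order 60: 1.
Total: 1 + 3 + 1 + 1 + 1 + 3 + 3 + 1 + 1 + 1 + 3 + 1 = 20.

20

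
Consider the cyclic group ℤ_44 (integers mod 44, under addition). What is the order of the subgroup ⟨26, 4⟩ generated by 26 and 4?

|⟨26⟩| = 22 and |⟨4⟩| = 11, so |H| is a multiple of lcm(22, 11) = 22 and divides |G| = 44.
Closing under the operation: H = {0, 2, 4, 6, 8, 10, 12, 14, 16, 18, 20, 22, 24, 26, 28, 30, 32, 34, 36, 38, 40, 42}, so |H| = 22.

22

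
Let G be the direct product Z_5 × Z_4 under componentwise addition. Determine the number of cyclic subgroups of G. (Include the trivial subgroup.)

Group the elements of G by the cyclic subgroup they generate; each cyclic subgroup of order d accounts for φ(d) elements.
Cyclic subgroups by order — order 1: 1; order 2: 1; order 4: 1; order 5: 1; order 10: 1; order 20: 1.
Total: 6.

6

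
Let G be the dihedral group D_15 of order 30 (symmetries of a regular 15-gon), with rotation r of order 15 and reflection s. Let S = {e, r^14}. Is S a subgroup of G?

No

r^14 ∈ S but its inverse r ∉ S, so S is not a subgroup.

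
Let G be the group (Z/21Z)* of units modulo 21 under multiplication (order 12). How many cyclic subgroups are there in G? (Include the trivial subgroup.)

A cyclic subgroup of order d is generated by each of its φ(d) elements of order d, so the cyclic subgroups of order d number (#elements of order d)/φ(d).
Cyclic subgroups by order — order 1: 1; order 2: 3; order 3: 1; order 6: 3.
Total: 8.

8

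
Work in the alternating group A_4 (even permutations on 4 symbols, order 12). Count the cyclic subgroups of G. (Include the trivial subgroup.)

Each element a generates a cyclic subgroup ⟨a⟩; distinct elements may generate the same one (a cyclic group of order d has φ(d) generators).
Cyclic subgroups by order — order 1: 1; order 2: 3; order 3: 4.
Total: 8.

8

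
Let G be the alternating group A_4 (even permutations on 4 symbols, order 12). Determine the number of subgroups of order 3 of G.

4

|G| = 12 and 3 | 12, so subgroups of order 3 are possible by Lagrange.
The subgroups of order 3 are: {e, (1 2 3), (1 3 2)}; {e, (1 2 4), (1 4 2)}; {e, (1 3 4), (1 4 3)}; {e, (2 3 4), (2 4 3)}.
So G has 4 subgroups of order 3.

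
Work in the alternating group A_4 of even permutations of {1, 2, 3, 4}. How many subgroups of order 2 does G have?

3

|G| = 12 and 2 | 12, so subgroups of order 2 are possible by Lagrange.
The subgroups of order 2 are: {e, (1 2)(3 4)}; {e, (1 3)(2 4)}; {e, (1 4)(2 3)}.
So G has 3 subgroups of order 2.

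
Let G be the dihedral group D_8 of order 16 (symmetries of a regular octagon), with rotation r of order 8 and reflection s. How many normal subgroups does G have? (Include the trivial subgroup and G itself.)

G has 19 subgroups. Checking conjugation-invariance by order — order 1: 1/1 normal; order 2: 1/9 normal; order 4: 1/5 normal; order 8: 3/3 normal; order 16: 1/1 normal.
Total normal subgroups: 7.

7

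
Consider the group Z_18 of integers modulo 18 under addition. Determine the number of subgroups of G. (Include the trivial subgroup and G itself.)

6

Subgroups of the cyclic group Z_18 correspond bijectively to divisors of 18.
Divisors of 18: 1, 2, 3, 6, 9, 18.
So Z_18 has 6 subgroups.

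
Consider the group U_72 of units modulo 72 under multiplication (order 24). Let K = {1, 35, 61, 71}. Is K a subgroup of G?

No

61 ∈ K but its inverse 13 ∉ K, so K is not a subgroup.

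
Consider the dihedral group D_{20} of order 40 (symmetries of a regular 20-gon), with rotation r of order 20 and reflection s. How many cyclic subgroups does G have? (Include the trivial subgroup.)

A cyclic subgroup of order d is generated by each of its φ(d) elements of order d, so the cyclic subgroups of order d number (#elements of order d)/φ(d).
Cyclic subgroups by order — order 1: 1; order 2: 21; order 4: 1; order 5: 1; order 10: 1; order 20: 1.
Total: 26.

26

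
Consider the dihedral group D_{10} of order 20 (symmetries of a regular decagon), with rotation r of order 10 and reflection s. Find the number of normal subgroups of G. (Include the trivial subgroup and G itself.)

7

G has 22 subgroups. Checking conjugation-invariance by order — order 1: 1/1 normal; order 2: 1/11 normal; order 4: 0/5 normal; order 5: 1/1 normal; order 10: 3/3 normal; order 20: 1/1 normal.
Total normal subgroups: 7.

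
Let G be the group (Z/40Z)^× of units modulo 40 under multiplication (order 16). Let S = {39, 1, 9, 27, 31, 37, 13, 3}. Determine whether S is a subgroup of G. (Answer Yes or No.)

|S| = 8 divides |G| = 16, consistent with Lagrange.
S contains the identity, every element's inverse is in S, and S is closed under ·: it is a subgroup.

Yes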